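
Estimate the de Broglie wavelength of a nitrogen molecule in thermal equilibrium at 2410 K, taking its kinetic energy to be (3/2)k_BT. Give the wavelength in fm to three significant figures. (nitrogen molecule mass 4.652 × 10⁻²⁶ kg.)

KE = (3/2)k_BT = 1.5 × 1.381 × 10⁻²³ × 2410 = 4.992 × 10⁻²⁰ J.
p = √(2mKE) = √(2 × 4.652 × 10⁻²⁶ × 4.992 × 10⁻²⁰) = 6.815 × 10⁻²³ kg·m/s.
λ = h/p = 9.72 × 10⁻¹² m = 9720 fm.

λ = 9720 fm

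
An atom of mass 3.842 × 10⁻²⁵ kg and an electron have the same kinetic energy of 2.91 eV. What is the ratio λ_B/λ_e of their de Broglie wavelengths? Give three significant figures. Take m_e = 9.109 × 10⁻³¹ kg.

λ_B/λ_e = 1.54 × 10⁻³

At fixed KE, p = √(2mKE) so λ = h/p ∝ 1/√m.
λ_B/λ_e = √(m_e/m_B) = √(9.109 × 10⁻³¹/3.842 × 10⁻²⁵) = √(2.371 × 10⁻⁶) = 1.54 × 10⁻³.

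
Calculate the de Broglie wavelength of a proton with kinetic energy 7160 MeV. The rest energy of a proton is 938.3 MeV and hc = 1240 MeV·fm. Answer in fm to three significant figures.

Total energy E = KE + m₀c² = 7160 + 938.3 = 8098.3 MeV.
(pc)² = E² − (m₀c²)² = (8098.3)² − (938.3)² = 6.470 × 10⁷ MeV², so pc = 8044 MeV.
λ = hc/(pc) = 1240 MeV·fm / 8044 MeV = 0.154 fm.

λ = 0.154 fm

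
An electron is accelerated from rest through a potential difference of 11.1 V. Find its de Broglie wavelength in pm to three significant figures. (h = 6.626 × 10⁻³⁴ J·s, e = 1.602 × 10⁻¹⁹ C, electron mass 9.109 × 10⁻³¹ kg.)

KE = eV = 1.602 × 10⁻¹⁹ × 11.10 = 1.778 × 10⁻¹⁸ J.
p = √(2mKE) = √(2 × 9.109 × 10⁻³¹ × 1.778 × 10⁻¹⁸) = 1.800 × 10⁻²⁴ kg·m/s.
λ = h/p = 6.626 × 10⁻³⁴ / 1.800 × 10⁻²⁴ = 3.68 × 10⁻¹⁰ m = 368 pm.

λ = 368 pm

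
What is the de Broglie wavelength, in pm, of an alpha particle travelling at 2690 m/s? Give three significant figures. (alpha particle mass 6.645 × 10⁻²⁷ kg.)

λ = 37.1 pm

p = mv = 6.645 × 10⁻²⁷ × 2690 = 1.788 × 10⁻²³ kg·m/s.
λ = h/p = 6.626 × 10⁻³⁴ / 1.788 × 10⁻²³ = 3.71 × 10⁻¹¹ m = 37.1 pm.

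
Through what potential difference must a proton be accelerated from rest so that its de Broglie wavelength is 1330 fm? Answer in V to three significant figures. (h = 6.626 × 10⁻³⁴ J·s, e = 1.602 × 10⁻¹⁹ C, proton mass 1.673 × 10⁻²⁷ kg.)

V = 463 V

p = h/λ = 6.626 × 10⁻³⁴ / 1.330 × 10⁻¹² = 4.982 × 10⁻²² kg·m/s.
KE = p²/(2m) = 7.418 × 10⁻¹⁷ J.
V = KE/e = 7.418 × 10⁻¹⁷ / (1.602 × 10⁻¹⁹) = 463 V.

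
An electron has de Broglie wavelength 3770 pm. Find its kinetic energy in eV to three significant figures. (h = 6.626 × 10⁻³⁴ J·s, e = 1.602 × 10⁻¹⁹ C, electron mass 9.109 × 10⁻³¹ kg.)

p = h/λ = 6.626 × 10⁻³⁴ / 3.770 × 10⁻⁹ = 1.758 × 10⁻²⁵ kg·m/s.
KE = p²/(2m) = (1.758 × 10⁻²⁵)² / (2 × 9.109 × 10⁻³¹) = 1.696 × 10⁻²⁰ J = 0.106 eV.

KE = 0.106 eV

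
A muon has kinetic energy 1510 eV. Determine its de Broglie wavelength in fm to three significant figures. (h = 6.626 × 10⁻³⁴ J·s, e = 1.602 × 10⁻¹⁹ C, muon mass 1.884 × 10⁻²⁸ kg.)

KE = 1510 eV = 2.419 × 10⁻¹⁶ J.
p = √(2mKE) = √(2 × 1.884 × 10⁻²⁸ × 2.419 × 10⁻¹⁶) = 3.019 × 10⁻²² kg·m/s.
λ = h/p = 6.626 × 10⁻³⁴ / 3.019 × 10⁻²² = 2.19 × 10⁻¹² m = 2190 fm.

λ = 2190 fm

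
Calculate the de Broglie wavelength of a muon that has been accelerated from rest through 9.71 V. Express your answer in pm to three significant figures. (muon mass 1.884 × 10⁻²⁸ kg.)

KE = eV = 1.602 × 10⁻¹⁹ × 9.710 = 1.556 × 10⁻¹⁸ J.
p = √(2mKE) = √(2 × 1.884 × 10⁻²⁸ × 1.556 × 10⁻¹⁸) = 2.421 × 10⁻²³ kg·m/s.
λ = h/p = 6.626 × 10⁻³⁴ / 2.421 × 10⁻²³ = 2.74 × 10⁻¹¹ m = 27.4 pm.

λ = 27.4 pm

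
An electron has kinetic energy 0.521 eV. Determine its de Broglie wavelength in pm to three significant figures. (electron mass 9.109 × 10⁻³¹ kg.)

λ = 1700 pm

KE = 0.521 eV = 8.346 × 10⁻²⁰ J.
p = √(2mKE) = √(2 × 9.109 × 10⁻³¹ × 8.346 × 10⁻²⁰) = 3.899 × 10⁻²⁵ kg·m/s.
λ = h/p = 6.626 × 10⁻³⁴ / 3.899 × 10⁻²⁵ = 1.70 × 10⁻⁹ m = 1700 pm.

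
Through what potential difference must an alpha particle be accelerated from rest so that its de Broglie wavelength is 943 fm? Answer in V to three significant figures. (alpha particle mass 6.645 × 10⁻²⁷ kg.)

V = 116 V

p = h/λ = 6.626 × 10⁻³⁴ / 9.430 × 10⁻¹³ = 7.027 × 10⁻²² kg·m/s.
KE = p²/(2m) = 3.715 × 10⁻¹⁷ J.
V = KE/2e = 3.715 × 10⁻¹⁷ / (2 × 1.602 × 10⁻¹⁹) = 116 V.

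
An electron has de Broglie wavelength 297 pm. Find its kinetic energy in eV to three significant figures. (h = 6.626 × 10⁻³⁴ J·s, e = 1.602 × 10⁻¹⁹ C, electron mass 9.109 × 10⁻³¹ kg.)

p = h/λ = 6.626 × 10⁻³⁴ / 2.970 × 10⁻¹⁰ = 2.231 × 10⁻²⁴ kg·m/s.
KE = p²/(2m) = (2.231 × 10⁻²⁴)² / (2 × 9.109 × 10⁻³¹) = 2.732 × 10⁻¹⁸ J = 17.1 eV.

KE = 17.1 eV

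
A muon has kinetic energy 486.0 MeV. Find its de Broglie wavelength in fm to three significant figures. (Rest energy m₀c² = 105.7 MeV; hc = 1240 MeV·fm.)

λ = 2.13 fm

Total energy E = KE + m₀c² = 486.0 + 105.7 = 591.7 MeV.
(pc)² = E² − (m₀c²)² = (591.7)² − (105.7)² = 3.389 × 10⁵ MeV², so pc = 582.2 MeV.
λ = hc/(pc) = 1240 MeV·fm / 582.2 MeV = 2.13 fm.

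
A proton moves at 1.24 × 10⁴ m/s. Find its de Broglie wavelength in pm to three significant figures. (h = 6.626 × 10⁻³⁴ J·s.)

λ = 31.9 pm

p = mv = 1.673 × 10⁻²⁷ × 1.24 × 10⁴ = 2.075 × 10⁻²³ kg·m/s.
λ = h/p = 6.626 × 10⁻³⁴ / 2.075 × 10⁻²³ = 3.19 × 10⁻¹¹ m = 31.9 pm.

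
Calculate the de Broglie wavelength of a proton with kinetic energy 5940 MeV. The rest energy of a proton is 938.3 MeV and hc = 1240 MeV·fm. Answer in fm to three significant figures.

Total energy E = KE + m₀c² = 5940 + 938.3 = 6878.3 MeV.
(pc)² = E² − (m₀c²)² = (6878.3)² − (938.3)² = 4.643 × 10⁷ MeV², so pc = 6814 MeV.
λ = hc/(pc) = 1240 MeV·fm / 6814 MeV = 0.182 fm.

λ = 0.182 fm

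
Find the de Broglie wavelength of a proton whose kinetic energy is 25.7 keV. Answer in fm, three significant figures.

KE = 25.7 keV = 4.117 × 10⁻¹⁵ J.
p = √(2mKE) = √(2 × 1.673 × 10⁻²⁷ × 4.117 × 10⁻¹⁵) = 3.712 × 10⁻²¹ kg·m/s.
λ = h/p = 6.626 × 10⁻³⁴ / 3.712 × 10⁻²¹ = 1.79 × 10⁻¹³ m = 179 fm.

λ = 179 fm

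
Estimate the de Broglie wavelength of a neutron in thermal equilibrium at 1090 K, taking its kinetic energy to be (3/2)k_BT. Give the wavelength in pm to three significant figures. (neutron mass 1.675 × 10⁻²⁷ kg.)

KE = (3/2)k_BT = 1.5 × 1.381 × 10⁻²³ × 1090 = 2.258 × 10⁻²⁰ J.
p = √(2mKE) = √(2 × 1.675 × 10⁻²⁷ × 2.258 × 10⁻²⁰) = 8.697 × 10⁻²⁴ kg·m/s.
λ = h/p = 7.62 × 10⁻¹¹ m = 76.2 pm.

λ = 76.2 pm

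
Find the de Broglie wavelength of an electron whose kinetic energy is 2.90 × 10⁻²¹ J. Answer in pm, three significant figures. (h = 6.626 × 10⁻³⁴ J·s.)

λ = 9120 pm

p = √(2mKE) = √(2 × 9.109 × 10⁻³¹ × 2.900 × 10⁻²¹) = 7.269 × 10⁻²⁶ kg·m/s.
λ = h/p = 6.626 × 10⁻³⁴ / 7.269 × 10⁻²⁶ = 9.12 × 10⁻⁹ m = 9120 pm.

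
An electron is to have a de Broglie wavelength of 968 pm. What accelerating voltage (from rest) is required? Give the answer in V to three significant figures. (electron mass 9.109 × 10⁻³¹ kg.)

p = h/λ = 6.626 × 10⁻³⁴ / 9.680 × 10⁻¹⁰ = 6.845 × 10⁻²⁵ kg·m/s.
KE = p²/(2m) = 2.572 × 10⁻¹⁹ J.
V = KE/e = 2.572 × 10⁻¹⁹ / (1.602 × 10⁻¹⁹) = 1.61 V.

V = 1.61 V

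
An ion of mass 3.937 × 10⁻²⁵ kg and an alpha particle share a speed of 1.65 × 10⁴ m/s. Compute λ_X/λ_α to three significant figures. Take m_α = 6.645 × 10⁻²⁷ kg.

λ_X/λ_α = 0.0169

At fixed v, p = mv so λ = h/(mv) ∝ 1/m.
λ_X/λ_α = m_α/m_X = 6.645 × 10⁻²⁷/3.937 × 10⁻²⁵ = 0.0169.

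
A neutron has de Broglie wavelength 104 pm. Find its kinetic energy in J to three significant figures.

KE = 1.21 × 10⁻²⁰ J

p = h/λ = 6.626 × 10⁻³⁴ / 1.040 × 10⁻¹⁰ = 6.371 × 10⁻²⁴ kg·m/s.
KE = p²/(2m) = (6.371 × 10⁻²⁴)² / (2 × 1.675 × 10⁻²⁷) = 1.212 × 10⁻²⁰ J = 1.21 × 10⁻²⁰ J.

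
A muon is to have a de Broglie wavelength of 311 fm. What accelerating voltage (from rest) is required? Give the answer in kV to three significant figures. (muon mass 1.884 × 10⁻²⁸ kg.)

p = h/λ = 6.626 × 10⁻³⁴ / 3.110 × 10⁻¹³ = 2.131 × 10⁻²¹ kg·m/s.
KE = p²/(2m) = 1.205 × 10⁻¹⁴ J.
V = KE/e = 1.205 × 10⁻¹⁴ / (1.602 × 10⁻¹⁹) = 75.2 kV.

V = 75.2 kV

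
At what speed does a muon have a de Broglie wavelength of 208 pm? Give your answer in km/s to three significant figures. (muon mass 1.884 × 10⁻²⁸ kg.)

v = 16.9 km/s

p = h/λ = 6.626 × 10⁻³⁴ / 2.080 × 10⁻¹⁰ = 3.186 × 10⁻²⁴ kg·m/s.
v = p/m = 3.186 × 10⁻²⁴ / 1.884 × 10⁻²⁸ = 1.69 × 10⁴ m/s = 16.9 km/s.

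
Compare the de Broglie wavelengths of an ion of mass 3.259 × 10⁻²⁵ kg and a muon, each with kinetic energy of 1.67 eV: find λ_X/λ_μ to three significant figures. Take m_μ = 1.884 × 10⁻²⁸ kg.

λ_X/λ_μ = 0.0240

At fixed KE, p = √(2mKE) so λ = h/p ∝ 1/√m.
λ_X/λ_μ = √(m_μ/m_X) = √(1.884 × 10⁻²⁸/3.259 × 10⁻²⁵) = √(5.781 × 10⁻⁴) = 0.0240.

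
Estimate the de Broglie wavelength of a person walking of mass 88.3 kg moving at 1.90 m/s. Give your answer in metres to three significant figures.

p = mv = 88.3 × 1.90 = 1.678 × 10² kg·m/s.
λ = h/p = 6.626 × 10⁻³⁴ / 1.678 × 10² = 3.95 × 10⁻³⁶ m.

λ = 3.95 × 10⁻³⁶ m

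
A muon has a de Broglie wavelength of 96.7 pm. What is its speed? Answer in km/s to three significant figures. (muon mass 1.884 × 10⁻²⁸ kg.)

p = h/λ = 6.626 × 10⁻³⁴ / 9.670 × 10⁻¹¹ = 6.852 × 10⁻²⁴ kg·m/s.
v = p/m = 6.852 × 10⁻²⁴ / 1.884 × 10⁻²⁸ = 3.64 × 10⁴ m/s = 36.4 km/s.

v = 36.4 km/s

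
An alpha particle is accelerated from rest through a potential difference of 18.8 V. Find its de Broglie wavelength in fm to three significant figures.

λ = 2340 fm

KE = 2eV = 2 × 1.602 × 10⁻¹⁹ × 18.80 = 6.024 × 10⁻¹⁸ J.
p = √(2mKE) = √(2 × 6.645 × 10⁻²⁷ × 6.024 × 10⁻¹⁸) = 2.829 × 10⁻²² kg·m/s.
λ = h/p = 6.626 × 10⁻³⁴ / 2.829 × 10⁻²² = 2.34 × 10⁻¹² m = 2340 fm.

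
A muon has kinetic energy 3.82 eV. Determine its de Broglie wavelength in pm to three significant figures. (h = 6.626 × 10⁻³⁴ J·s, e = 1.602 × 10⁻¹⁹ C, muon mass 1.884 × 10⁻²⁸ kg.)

KE = 3.82 eV = 6.120 × 10⁻¹⁹ J.
p = √(2mKE) = √(2 × 1.884 × 10⁻²⁸ × 6.120 × 10⁻¹⁹) = 1.519 × 10⁻²³ kg·m/s.
λ = h/p = 6.626 × 10⁻³⁴ / 1.519 × 10⁻²³ = 4.36 × 10⁻¹¹ m = 43.6 pm.

λ = 43.6 pm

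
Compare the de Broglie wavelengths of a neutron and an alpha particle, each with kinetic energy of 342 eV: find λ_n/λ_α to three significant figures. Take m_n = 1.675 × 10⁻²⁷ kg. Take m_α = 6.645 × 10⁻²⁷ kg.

At fixed KE, p = √(2mKE) so λ = h/p ∝ 1/√m.
λ_n/λ_α = √(m_α/m_n) = √(6.645 × 10⁻²⁷/1.675 × 10⁻²⁷) = √(3.967) = 1.99.

λ_n/λ_α = 1.99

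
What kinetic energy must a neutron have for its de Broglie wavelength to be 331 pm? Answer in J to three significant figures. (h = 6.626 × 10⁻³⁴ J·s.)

KE = 1.20 × 10⁻²¹ J

p = h/λ = 6.626 × 10⁻³⁴ / 3.310 × 10⁻¹⁰ = 2.002 × 10⁻²⁴ kg·m/s.
KE = p²/(2m) = (2.002 × 10⁻²⁴)² / (2 × 1.675 × 10⁻²⁷) = 1.196 × 10⁻²¹ J = 1.20 × 10⁻²¹ J.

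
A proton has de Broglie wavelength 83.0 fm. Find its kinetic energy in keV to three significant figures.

KE = 119 keV

p = h/λ = 6.626 × 10⁻³⁴ / 8.300 × 10⁻¹⁴ = 7.983 × 10⁻²¹ kg·m/s.
KE = p²/(2m) = (7.983 × 10⁻²¹)² / (2 × 1.673 × 10⁻²⁷) = 1.905 × 10⁻¹⁴ J = 119 keV.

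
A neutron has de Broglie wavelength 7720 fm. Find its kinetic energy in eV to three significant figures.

p = h/λ = 6.626 × 10⁻³⁴ / 7.720 × 10⁻¹² = 8.583 × 10⁻²³ kg·m/s.
KE = p²/(2m) = (8.583 × 10⁻²³)² / (2 × 1.675 × 10⁻²⁷) = 2.199 × 10⁻¹⁸ J = 13.7 eV.

KE = 13.7 eV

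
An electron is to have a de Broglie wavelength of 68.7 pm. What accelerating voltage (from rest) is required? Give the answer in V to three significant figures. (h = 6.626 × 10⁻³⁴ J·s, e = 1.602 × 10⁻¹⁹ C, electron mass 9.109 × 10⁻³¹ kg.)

V = 319 V

p = h/λ = 6.626 × 10⁻³⁴ / 6.870 × 10⁻¹¹ = 9.645 × 10⁻²⁴ kg·m/s.
KE = p²/(2m) = 5.106 × 10⁻¹⁷ J.
V = KE/e = 5.106 × 10⁻¹⁷ / (1.602 × 10⁻¹⁹) = 319 V.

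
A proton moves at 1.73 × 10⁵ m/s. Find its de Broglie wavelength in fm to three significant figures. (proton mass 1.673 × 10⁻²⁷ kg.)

p = mv = 1.673 × 10⁻²⁷ × 1.73 × 10⁵ = 2.894 × 10⁻²² kg·m/s.
λ = h/p = 6.626 × 10⁻³⁴ / 2.894 × 10⁻²² = 2.29 × 10⁻¹² m = 2290 fm.

λ = 2290 fm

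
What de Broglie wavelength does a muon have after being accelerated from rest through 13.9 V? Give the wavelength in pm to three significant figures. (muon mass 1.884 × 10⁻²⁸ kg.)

KE = eV = 1.602 × 10⁻¹⁹ × 13.90 = 2.227 × 10⁻¹⁸ J.
p = √(2mKE) = √(2 × 1.884 × 10⁻²⁸ × 2.227 × 10⁻¹⁸) = 2.897 × 10⁻²³ kg·m/s.
λ = h/p = 6.626 × 10⁻³⁴ / 2.897 × 10⁻²³ = 2.29 × 10⁻¹¹ m = 22.9 pm.

λ = 22.9 pm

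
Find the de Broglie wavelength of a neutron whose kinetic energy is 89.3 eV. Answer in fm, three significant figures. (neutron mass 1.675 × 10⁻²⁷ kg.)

KE = 89.3 eV = 1.431 × 10⁻¹⁷ J.
p = √(2mKE) = √(2 × 1.675 × 10⁻²⁷ × 1.431 × 10⁻¹⁷) = 2.189 × 10⁻²² kg·m/s.
λ = h/p = 6.626 × 10⁻³⁴ / 2.189 × 10⁻²² = 3.03 × 10⁻¹² m = 3030 fm.

λ = 3030 fm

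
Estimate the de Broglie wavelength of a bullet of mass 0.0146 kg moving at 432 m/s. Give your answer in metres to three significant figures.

λ = 1.05 × 10⁻³⁴ m

p = mv = 0.0146 × 432 = 6.307 kg·m/s.
λ = h/p = 6.626 × 10⁻³⁴ / 6.307 = 1.05 × 10⁻³⁴ m.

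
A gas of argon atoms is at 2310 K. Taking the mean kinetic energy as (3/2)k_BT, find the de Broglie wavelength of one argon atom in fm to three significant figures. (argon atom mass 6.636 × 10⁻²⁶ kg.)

KE = (3/2)k_BT = 1.5 × 1.381 × 10⁻²³ × 2310 = 4.785 × 10⁻²⁰ J.
p = √(2mKE) = √(2 × 6.636 × 10⁻²⁶ × 4.785 × 10⁻²⁰) = 7.969 × 10⁻²³ kg·m/s.
λ = h/p = 8.31 × 10⁻¹² m = 8310 fm.

λ = 8310 fm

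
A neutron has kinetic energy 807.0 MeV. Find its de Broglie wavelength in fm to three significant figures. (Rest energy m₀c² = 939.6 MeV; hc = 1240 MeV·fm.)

λ = 0.842 fm

Total energy E = KE + m₀c² = 807.0 + 939.6 = 1746.6 MeV.
(pc)² = E² − (m₀c²)² = (1746.6)² − (939.6)² = 2.168 × 10⁶ MeV², so pc = 1472 MeV.
λ = hc/(pc) = 1240 MeV·fm / 1472 MeV = 0.842 fm.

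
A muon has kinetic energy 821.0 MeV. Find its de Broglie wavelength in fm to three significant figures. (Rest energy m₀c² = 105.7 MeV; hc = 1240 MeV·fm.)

Total energy E = KE + m₀c² = 821.0 + 105.7 = 926.7 MeV.
(pc)² = E² − (m₀c²)² = (926.7)² − (105.7)² = 8.476 × 10⁵ MeV², so pc = 920.7 MeV.
λ = hc/(pc) = 1240 MeV·fm / 920.7 MeV = 1.35 fm.

λ = 1.35 fm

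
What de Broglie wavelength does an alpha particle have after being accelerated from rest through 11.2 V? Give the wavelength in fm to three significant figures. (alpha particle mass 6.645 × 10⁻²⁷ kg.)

λ = 3030 fm

KE = 2eV = 2 × 1.602 × 10⁻¹⁹ × 11.20 = 3.588 × 10⁻¹⁸ J.
p = √(2mKE) = √(2 × 6.645 × 10⁻²⁷ × 3.588 × 10⁻¹⁸) = 2.184 × 10⁻²² kg·m/s.
λ = h/p = 6.626 × 10⁻³⁴ / 2.184 × 10⁻²² = 3.03 × 10⁻¹² m = 3030 fm.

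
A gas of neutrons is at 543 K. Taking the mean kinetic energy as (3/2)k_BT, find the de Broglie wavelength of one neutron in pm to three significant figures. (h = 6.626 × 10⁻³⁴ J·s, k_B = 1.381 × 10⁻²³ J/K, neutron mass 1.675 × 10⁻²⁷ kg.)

KE = (3/2)k_BT = 1.5 × 1.381 × 10⁻²³ × 543 = 1.125 × 10⁻²⁰ J.
p = √(2mKE) = √(2 × 1.675 × 10⁻²⁷ × 1.125 × 10⁻²⁰) = 6.139 × 10⁻²⁴ kg·m/s.
λ = h/p = 1.08 × 10⁻¹⁰ m = 108 pm.

λ = 108 pm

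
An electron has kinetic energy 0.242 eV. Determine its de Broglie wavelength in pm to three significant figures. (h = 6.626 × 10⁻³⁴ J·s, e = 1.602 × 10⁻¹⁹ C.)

λ = 2490 pm

KE = 0.242 eV = 3.877 × 10⁻²⁰ J.
p = √(2mKE) = √(2 × 9.109 × 10⁻³¹ × 3.877 × 10⁻²⁰) = 2.658 × 10⁻²⁵ kg·m/s.
λ = h/p = 6.626 × 10⁻³⁴ / 2.658 × 10⁻²⁵ = 2.49 × 10⁻⁹ m = 2490 pm.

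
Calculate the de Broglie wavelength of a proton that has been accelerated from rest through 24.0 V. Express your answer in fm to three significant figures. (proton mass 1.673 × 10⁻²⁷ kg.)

KE = eV = 1.602 × 10⁻¹⁹ × 24.00 = 3.845 × 10⁻¹⁸ J.
p = √(2mKE) = √(2 × 1.673 × 10⁻²⁷ × 3.845 × 10⁻¹⁸) = 1.134 × 10⁻²² kg·m/s.
λ = h/p = 6.626 × 10⁻³⁴ / 1.134 × 10⁻²² = 5.84 × 10⁻¹² m = 5840 fm.

λ = 5840 fm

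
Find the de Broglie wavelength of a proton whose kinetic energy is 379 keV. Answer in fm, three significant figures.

KE = 379 keV = 6.072 × 10⁻¹⁴ J.
p = √(2mKE) = √(2 × 1.673 × 10⁻²⁷ × 6.072 × 10⁻¹⁴) = 1.425 × 10⁻²⁰ kg·m/s.
λ = h/p = 6.626 × 10⁻³⁴ / 1.425 × 10⁻²⁰ = 4.65 × 10⁻¹⁴ m = 46.5 fm.

λ = 46.5 fm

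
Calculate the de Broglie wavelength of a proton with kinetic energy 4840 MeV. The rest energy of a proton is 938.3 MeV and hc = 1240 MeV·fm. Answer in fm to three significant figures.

λ = 0.217 fm

Total energy E = KE + m₀c² = 4840 + 938.3 = 5778.3 MeV.
(pc)² = E² − (m₀c²)² = (5778.3)² − (938.3)² = 3.251 × 10⁷ MeV², so pc = 5702 MeV.
λ = hc/(pc) = 1240 MeV·fm / 5702 MeV = 0.217 fm.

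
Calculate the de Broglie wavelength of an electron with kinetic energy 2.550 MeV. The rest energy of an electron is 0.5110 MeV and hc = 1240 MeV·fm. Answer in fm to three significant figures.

λ = 411 fm

Total energy E = KE + m₀c² = 2.550 + 0.5110 = 3.0610 MeV.
(pc)² = E² − (m₀c²)² = (3.0610)² − (0.5110)² = 9.109 MeV², so pc = 3.018 MeV.
λ = hc/(pc) = 1240 MeV·fm / 3.018 MeV = 411 fm.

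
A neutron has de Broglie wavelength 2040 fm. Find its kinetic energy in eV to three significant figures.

KE = 197 eV

p = h/λ = 6.626 × 10⁻³⁴ / 2.040 × 10⁻¹² = 3.248 × 10⁻²² kg·m/s.
KE = p²/(2m) = (3.248 × 10⁻²²)² / (2 × 1.675 × 10⁻²⁷) = 3.149 × 10⁻¹⁷ J = 197 eV.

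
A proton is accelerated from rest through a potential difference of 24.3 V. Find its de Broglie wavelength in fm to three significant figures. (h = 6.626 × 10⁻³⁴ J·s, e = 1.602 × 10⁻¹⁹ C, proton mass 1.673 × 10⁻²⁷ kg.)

λ = 5810 fm

KE = eV = 1.602 × 10⁻¹⁹ × 24.30 = 3.893 × 10⁻¹⁸ J.
p = √(2mKE) = √(2 × 1.673 × 10⁻²⁷ × 3.893 × 10⁻¹⁸) = 1.141 × 10⁻²² kg·m/s.
λ = h/p = 6.626 × 10⁻³⁴ / 1.141 × 10⁻²² = 5.81 × 10⁻¹² m = 5810 fm.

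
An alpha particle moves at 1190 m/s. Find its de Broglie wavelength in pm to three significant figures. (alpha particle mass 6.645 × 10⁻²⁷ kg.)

p = mv = 6.645 × 10⁻²⁷ × 1190 = 7.908 × 10⁻²⁴ kg·m/s.
λ = h/p = 6.626 × 10⁻³⁴ / 7.908 × 10⁻²⁴ = 8.38 × 10⁻¹¹ m = 83.8 pm.

λ = 83.8 pm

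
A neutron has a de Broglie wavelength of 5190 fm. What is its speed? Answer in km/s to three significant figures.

p = h/λ = 6.626 × 10⁻³⁴ / 5.190 × 10⁻¹² = 1.277 × 10⁻²² kg·m/s.
v = p/m = 1.277 × 10⁻²² / 1.675 × 10⁻²⁷ = 7.62 × 10⁴ m/s = 76.2 km/s.

v = 76.2 km/s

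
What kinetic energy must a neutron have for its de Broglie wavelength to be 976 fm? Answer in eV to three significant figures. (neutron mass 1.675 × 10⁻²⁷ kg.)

KE = 859 eV

p = h/λ = 6.626 × 10⁻³⁴ / 9.760 × 10⁻¹³ = 6.789 × 10⁻²² kg·m/s.
KE = p²/(2m) = (6.789 × 10⁻²²)² / (2 × 1.675 × 10⁻²⁷) = 1.376 × 10⁻¹⁶ J = 859 eV.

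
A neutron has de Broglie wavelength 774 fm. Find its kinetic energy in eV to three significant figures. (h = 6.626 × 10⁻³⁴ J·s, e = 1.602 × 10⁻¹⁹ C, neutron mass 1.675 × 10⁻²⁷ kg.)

p = h/λ = 6.626 × 10⁻³⁴ / 7.740 × 10⁻¹³ = 8.561 × 10⁻²² kg·m/s.
KE = p²/(2m) = (8.561 × 10⁻²²)² / (2 × 1.675 × 10⁻²⁷) = 2.188 × 10⁻¹⁶ J = 1370 eV.

KE = 1370 eV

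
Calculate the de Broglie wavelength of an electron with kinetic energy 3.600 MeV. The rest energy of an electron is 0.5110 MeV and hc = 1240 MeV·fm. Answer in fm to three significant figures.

Total energy E = KE + m₀c² = 3.600 + 0.5110 = 4.1110 MeV.
(pc)² = E² − (m₀c²)² = (4.1110)² − (0.5110)² = 16.64 MeV², so pc = 4.079 MeV.
λ = hc/(pc) = 1240 MeV·fm / 4.079 MeV = 304 fm.

λ = 304 fm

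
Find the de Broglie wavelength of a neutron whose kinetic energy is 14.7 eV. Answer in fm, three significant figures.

λ = 7460 fm

KE = 14.7 eV = 2.355 × 10⁻¹⁸ J.
p = √(2mKE) = √(2 × 1.675 × 10⁻²⁷ × 2.355 × 10⁻¹⁸) = 8.882 × 10⁻²³ kg·m/s.
λ = h/p = 6.626 × 10⁻³⁴ / 8.882 × 10⁻²³ = 7.46 × 10⁻¹² m = 7460 fm.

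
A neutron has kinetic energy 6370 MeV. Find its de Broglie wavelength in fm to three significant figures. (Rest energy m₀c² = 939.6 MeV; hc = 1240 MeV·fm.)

Total energy E = KE + m₀c² = 6370 + 939.6 = 7309.6 MeV.
(pc)² = E² − (m₀c²)² = (7309.6)² − (939.6)² = 5.255 × 10⁷ MeV², so pc = 7249 MeV.
λ = hc/(pc) = 1240 MeV·fm / 7249 MeV = 0.171 fm.

λ = 0.171 fm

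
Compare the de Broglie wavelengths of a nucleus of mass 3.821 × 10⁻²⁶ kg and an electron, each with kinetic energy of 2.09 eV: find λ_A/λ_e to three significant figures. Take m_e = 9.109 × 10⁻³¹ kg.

λ_A/λ_e = 4.88 × 10⁻³

At fixed KE, p = √(2mKE) so λ = h/p ∝ 1/√m.
λ_A/λ_e = √(m_e/m_A) = √(9.109 × 10⁻³¹/3.821 × 10⁻²⁶) = √(2.384 × 10⁻⁵) = 4.88 × 10⁻³.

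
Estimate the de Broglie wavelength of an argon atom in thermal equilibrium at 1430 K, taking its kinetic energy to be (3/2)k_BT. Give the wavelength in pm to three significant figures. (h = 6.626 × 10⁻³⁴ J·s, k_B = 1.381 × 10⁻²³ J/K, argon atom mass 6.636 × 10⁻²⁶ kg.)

KE = (3/2)k_BT = 1.5 × 1.381 × 10⁻²³ × 1430 = 2.962 × 10⁻²⁰ J.
p = √(2mKE) = √(2 × 6.636 × 10⁻²⁶ × 2.962 × 10⁻²⁰) = 6.270 × 10⁻²³ kg·m/s.
λ = h/p = 1.06 × 10⁻¹¹ m = 10.6 pm.

λ = 10.6 pm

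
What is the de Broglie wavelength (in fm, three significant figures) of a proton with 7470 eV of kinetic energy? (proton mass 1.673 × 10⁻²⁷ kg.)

λ = 331 fm

KE = 7470 eV = 1.197 × 10⁻¹⁵ J.
p = √(2mKE) = √(2 × 1.673 × 10⁻²⁷ × 1.197 × 10⁻¹⁵) = 2.001 × 10⁻²¹ kg·m/s.
λ = h/p = 6.626 × 10⁻³⁴ / 2.001 × 10⁻²¹ = 3.31 × 10⁻¹³ m = 331 fm.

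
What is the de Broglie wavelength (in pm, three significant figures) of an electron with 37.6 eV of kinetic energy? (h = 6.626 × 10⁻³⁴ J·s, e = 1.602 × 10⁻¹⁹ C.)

KE = 37.6 eV = 6.024 × 10⁻¹⁸ J.
p = √(2mKE) = √(2 × 9.109 × 10⁻³¹ × 6.024 × 10⁻¹⁸) = 3.313 × 10⁻²⁴ kg·m/s.
λ = h/p = 6.626 × 10⁻³⁴ / 3.313 × 10⁻²⁴ = 2.00 × 10⁻¹⁰ m = 200 pm.

λ = 200 pm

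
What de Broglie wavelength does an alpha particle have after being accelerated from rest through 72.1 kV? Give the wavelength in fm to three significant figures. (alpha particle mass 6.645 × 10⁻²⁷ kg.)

KE = 2eV = 2 × 1.602 × 10⁻¹⁹ × 7.210 × 10⁴ = 2.310 × 10⁻¹⁴ J.
p = √(2mKE) = √(2 × 6.645 × 10⁻²⁷ × 2.310 × 10⁻¹⁴) = 1.752 × 10⁻²⁰ kg·m/s.
λ = h/p = 6.626 × 10⁻³⁴ / 1.752 × 10⁻²⁰ = 3.78 × 10⁻¹⁴ m = 37.8 fm.

λ = 37.8 fm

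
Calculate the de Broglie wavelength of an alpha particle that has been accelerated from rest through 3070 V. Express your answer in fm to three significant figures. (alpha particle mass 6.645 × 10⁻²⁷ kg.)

KE = 2eV = 2 × 1.602 × 10⁻¹⁹ × 3070 = 9.836 × 10⁻¹⁶ J.
p = √(2mKE) = √(2 × 6.645 × 10⁻²⁷ × 9.836 × 10⁻¹⁶) = 3.616 × 10⁻²¹ kg·m/s.
λ = h/p = 6.626 × 10⁻³⁴ / 3.616 × 10⁻²¹ = 1.83 × 10⁻¹³ m = 183 fm.

λ = 183 fm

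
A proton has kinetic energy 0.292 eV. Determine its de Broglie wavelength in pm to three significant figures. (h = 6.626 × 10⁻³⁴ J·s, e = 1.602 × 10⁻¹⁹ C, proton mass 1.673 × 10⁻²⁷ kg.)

KE = 0.292 eV = 4.678 × 10⁻²⁰ J.
p = √(2mKE) = √(2 × 1.673 × 10⁻²⁷ × 4.678 × 10⁻²⁰) = 1.251 × 10⁻²³ kg·m/s.
λ = h/p = 6.626 × 10⁻³⁴ / 1.251 × 10⁻²³ = 5.30 × 10⁻¹¹ m = 53.0 pm.

λ = 53.0 pm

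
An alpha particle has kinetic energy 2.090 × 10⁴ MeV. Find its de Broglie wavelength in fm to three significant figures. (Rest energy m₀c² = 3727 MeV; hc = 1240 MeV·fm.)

λ = 0.0509 fm

Total energy E = KE + m₀c² = 2.090 × 10⁴ + 3727 = 24627 MeV.
(pc)² = E² − (m₀c²)² = (24627)² − (3727)² = 5.926 × 10⁸ MeV², so pc = 2.434 × 10⁴ MeV.
λ = hc/(pc) = 1240 MeV·fm / 2.434 × 10⁴ MeV = 0.0509 fm.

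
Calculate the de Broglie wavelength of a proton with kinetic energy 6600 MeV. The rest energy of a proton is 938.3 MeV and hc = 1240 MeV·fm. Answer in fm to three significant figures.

Total energy E = KE + m₀c² = 6600 + 938.3 = 7538.3 MeV.
(pc)² = E² − (m₀c²)² = (7538.3)² − (938.3)² = 5.595 × 10⁷ MeV², so pc = 7480 MeV.
λ = hc/(pc) = 1240 MeV·fm / 7480 MeV = 0.166 fm.

λ = 0.166 fm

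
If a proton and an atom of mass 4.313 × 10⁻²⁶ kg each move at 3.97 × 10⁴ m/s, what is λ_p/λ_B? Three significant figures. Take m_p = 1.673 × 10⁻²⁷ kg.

λ_p/λ_B = 25.8

At fixed v, p = mv so λ = h/(mv) ∝ 1/m.
λ_p/λ_B = m_B/m_p = 4.313 × 10⁻²⁶/1.673 × 10⁻²⁷ = 25.8.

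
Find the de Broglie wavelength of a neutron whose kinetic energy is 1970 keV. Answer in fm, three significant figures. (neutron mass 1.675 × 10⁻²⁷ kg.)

λ = 20.4 fm

KE = 1970 keV = 3.156 × 10⁻¹³ J.
p = √(2mKE) = √(2 × 1.675 × 10⁻²⁷ × 3.156 × 10⁻¹³) = 3.252 × 10⁻²⁰ kg·m/s.
λ = h/p = 6.626 × 10⁻³⁴ / 3.252 × 10⁻²⁰ = 2.04 × 10⁻¹⁴ m = 20.4 fm.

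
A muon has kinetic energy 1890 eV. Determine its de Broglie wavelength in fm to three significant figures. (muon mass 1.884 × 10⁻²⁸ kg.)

λ = 1960 fm

KE = 1890 eV = 3.028 × 10⁻¹⁶ J.
p = √(2mKE) = √(2 × 1.884 × 10⁻²⁸ × 3.028 × 10⁻¹⁶) = 3.378 × 10⁻²² kg·m/s.
λ = h/p = 6.626 × 10⁻³⁴ / 3.378 × 10⁻²² = 1.96 × 10⁻¹² m = 1960 fm.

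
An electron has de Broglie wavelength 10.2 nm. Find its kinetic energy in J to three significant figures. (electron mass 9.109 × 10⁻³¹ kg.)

p = h/λ = 6.626 × 10⁻³⁴ / 1.020 × 10⁻⁸ = 6.496 × 10⁻²⁶ kg·m/s.
KE = p²/(2m) = (6.496 × 10⁻²⁶)² / (2 × 9.109 × 10⁻³¹) = 2.316 × 10⁻²¹ J = 2.32 × 10⁻²¹ J.

KE = 2.32 × 10⁻²¹ J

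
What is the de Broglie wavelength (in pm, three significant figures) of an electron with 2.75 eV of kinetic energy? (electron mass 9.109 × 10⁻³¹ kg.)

KE = 2.75 eV = 4.406 × 10⁻¹⁹ J.
p = √(2mKE) = √(2 × 9.109 × 10⁻³¹ × 4.406 × 10⁻¹⁹) = 8.959 × 10⁻²⁵ kg·m/s.
λ = h/p = 6.626 × 10⁻³⁴ / 8.959 × 10⁻²⁵ = 7.40 × 10⁻¹⁰ m = 740 pm.

λ = 740 pm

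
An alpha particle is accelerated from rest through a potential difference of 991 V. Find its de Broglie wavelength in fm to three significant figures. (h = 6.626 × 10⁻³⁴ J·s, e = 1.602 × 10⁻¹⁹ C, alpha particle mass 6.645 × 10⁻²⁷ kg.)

KE = 2eV = 2 × 1.602 × 10⁻¹⁹ × 991.0 = 3.175 × 10⁻¹⁶ J.
p = √(2mKE) = √(2 × 6.645 × 10⁻²⁷ × 3.175 × 10⁻¹⁶) = 2.054 × 10⁻²¹ kg·m/s.
λ = h/p = 6.626 × 10⁻³⁴ / 2.054 × 10⁻²¹ = 3.23 × 10⁻¹³ m = 323 fm.

λ = 323 fm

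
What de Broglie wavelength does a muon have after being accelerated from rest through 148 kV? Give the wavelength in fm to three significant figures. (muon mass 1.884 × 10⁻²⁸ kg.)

λ = 222 fm

KE = eV = 1.602 × 10⁻¹⁹ × 1.480 × 10⁵ = 2.371 × 10⁻¹⁴ J.
p = √(2mKE) = √(2 × 1.884 × 10⁻²⁸ × 2.371 × 10⁻¹⁴) = 2.989 × 10⁻²¹ kg·m/s.
λ = h/p = 6.626 × 10⁻³⁴ / 2.989 × 10⁻²¹ = 2.22 × 10⁻¹³ m = 222 fm.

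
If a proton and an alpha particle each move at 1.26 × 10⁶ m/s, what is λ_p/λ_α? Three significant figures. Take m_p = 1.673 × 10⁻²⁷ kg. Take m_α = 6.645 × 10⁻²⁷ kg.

At fixed v, p = mv so λ = h/(mv) ∝ 1/m.
λ_p/λ_α = m_α/m_p = 6.645 × 10⁻²⁷/1.673 × 10⁻²⁷ = 3.97.

λ_p/λ_α = 3.97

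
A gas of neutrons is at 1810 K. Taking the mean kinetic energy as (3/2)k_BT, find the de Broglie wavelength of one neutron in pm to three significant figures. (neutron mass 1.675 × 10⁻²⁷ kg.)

KE = (3/2)k_BT = 1.5 × 1.381 × 10⁻²³ × 1810 = 3.749 × 10⁻²⁰ J.
p = √(2mKE) = √(2 × 1.675 × 10⁻²⁷ × 3.749 × 10⁻²⁰) = 1.121 × 10⁻²³ kg·m/s.
λ = h/p = 5.91 × 10⁻¹¹ m = 59.1 pm.

λ = 59.1 pm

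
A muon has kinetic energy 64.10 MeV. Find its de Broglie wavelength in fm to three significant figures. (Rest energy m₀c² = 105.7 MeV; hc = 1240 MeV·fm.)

Total energy E = KE + m₀c² = 64.10 + 105.7 = 169.80 MeV.
(pc)² = E² − (m₀c²)² = (169.80)² − (105.7)² = 1.766 × 10⁴ MeV², so pc = 132.9 MeV.
λ = hc/(pc) = 1240 MeV·fm / 132.9 MeV = 9.33 fm.

λ = 9.33 fm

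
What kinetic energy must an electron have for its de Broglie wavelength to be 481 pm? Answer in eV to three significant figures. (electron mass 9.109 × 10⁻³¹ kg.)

p = h/λ = 6.626 × 10⁻³⁴ / 4.810 × 10⁻¹⁰ = 1.378 × 10⁻²⁴ kg·m/s.
KE = p²/(2m) = (1.378 × 10⁻²⁴)² / (2 × 9.109 × 10⁻³¹) = 1.042 × 10⁻¹⁸ J = 6.50 eV.

KE = 6.50 eV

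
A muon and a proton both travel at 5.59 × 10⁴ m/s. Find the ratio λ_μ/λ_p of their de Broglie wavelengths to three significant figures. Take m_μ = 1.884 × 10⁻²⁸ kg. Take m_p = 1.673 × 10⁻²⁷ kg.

λ_μ/λ_p = 8.88

At fixed v, p = mv so λ = h/(mv) ∝ 1/m.
λ_μ/λ_p = m_p/m_μ = 1.673 × 10⁻²⁷/1.884 × 10⁻²⁸ = 8.88.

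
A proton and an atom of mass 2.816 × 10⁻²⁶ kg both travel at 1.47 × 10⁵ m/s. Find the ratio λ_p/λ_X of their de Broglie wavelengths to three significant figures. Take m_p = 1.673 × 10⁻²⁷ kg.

λ_p/λ_X = 16.8

At fixed v, p = mv so λ = h/(mv) ∝ 1/m.
λ_p/λ_X = m_X/m_p = 2.816 × 10⁻²⁶/1.673 × 10⁻²⁷ = 16.8.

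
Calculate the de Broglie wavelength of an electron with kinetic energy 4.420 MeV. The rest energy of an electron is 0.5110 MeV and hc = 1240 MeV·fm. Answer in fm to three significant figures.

Total energy E = KE + m₀c² = 4.420 + 0.5110 = 4.9310 MeV.
(pc)² = E² − (m₀c²)² = (4.9310)² − (0.5110)² = 24.05 MeV², so pc = 4.904 MeV.
λ = hc/(pc) = 1240 MeV·fm / 4.904 MeV = 253 fm.

λ = 253 fm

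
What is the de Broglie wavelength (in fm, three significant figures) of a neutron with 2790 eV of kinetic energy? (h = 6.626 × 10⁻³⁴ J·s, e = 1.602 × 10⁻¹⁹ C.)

KE = 2790 eV = 4.470 × 10⁻¹⁶ J.
p = √(2mKE) = √(2 × 1.675 × 10⁻²⁷ × 4.470 × 10⁻¹⁶) = 1.224 × 10⁻²¹ kg·m/s.
λ = h/p = 6.626 × 10⁻³⁴ / 1.224 × 10⁻²¹ = 5.41 × 10⁻¹³ m = 541 fm.

λ = 541 fm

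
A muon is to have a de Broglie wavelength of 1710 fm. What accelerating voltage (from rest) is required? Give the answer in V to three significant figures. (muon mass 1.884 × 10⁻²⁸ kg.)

p = h/λ = 6.626 × 10⁻³⁴ / 1.710 × 10⁻¹² = 3.875 × 10⁻²² kg·m/s.
KE = p²/(2m) = 3.985 × 10⁻¹⁶ J.
V = KE/e = 3.985 × 10⁻¹⁶ / (1.602 × 10⁻¹⁹) = 2490 V.

V = 2490 V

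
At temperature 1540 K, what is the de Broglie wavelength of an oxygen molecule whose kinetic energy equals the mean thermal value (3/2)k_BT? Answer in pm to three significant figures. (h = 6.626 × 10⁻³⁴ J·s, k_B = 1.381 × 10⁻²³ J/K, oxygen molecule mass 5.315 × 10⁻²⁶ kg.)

KE = (3/2)k_BT = 1.5 × 1.381 × 10⁻²³ × 1540 = 3.190 × 10⁻²⁰ J.
p = √(2mKE) = √(2 × 5.315 × 10⁻²⁶ × 3.190 × 10⁻²⁰) = 5.823 × 10⁻²³ kg·m/s.
λ = h/p = 1.14 × 10⁻¹¹ m = 11.4 pm.

λ = 11.4 pm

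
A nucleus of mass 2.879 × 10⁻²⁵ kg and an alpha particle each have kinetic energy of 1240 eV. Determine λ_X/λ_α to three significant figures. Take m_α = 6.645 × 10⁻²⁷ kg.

At fixed KE, p = √(2mKE) so λ = h/p ∝ 1/√m.
λ_X/λ_α = √(m_α/m_X) = √(6.645 × 10⁻²⁷/2.879 × 10⁻²⁵) = √(0.02308) = 0.152.

λ_X/λ_α = 0.152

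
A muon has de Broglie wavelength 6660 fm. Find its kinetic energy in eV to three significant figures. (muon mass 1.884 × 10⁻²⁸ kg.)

p = h/λ = 6.626 × 10⁻³⁴ / 6.660 × 10⁻¹² = 9.949 × 10⁻²³ kg·m/s.
KE = p²/(2m) = (9.949 × 10⁻²³)² / (2 × 1.884 × 10⁻²⁸) = 2.627 × 10⁻¹⁷ J = 164 eV.

KE = 164 eV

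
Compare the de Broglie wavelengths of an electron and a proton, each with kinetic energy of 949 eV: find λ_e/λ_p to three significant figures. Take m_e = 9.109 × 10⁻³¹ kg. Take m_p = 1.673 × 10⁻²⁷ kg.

At fixed KE, p = √(2mKE) so λ = h/p ∝ 1/√m.
λ_e/λ_p = √(m_p/m_e) = √(1.673 × 10⁻²⁷/9.109 × 10⁻³¹) = √(1837) = 42.9.

λ_e/λ_p = 42.9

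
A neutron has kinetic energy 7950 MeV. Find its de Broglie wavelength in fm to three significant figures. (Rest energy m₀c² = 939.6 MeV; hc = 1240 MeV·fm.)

λ = 0.140 fm

Total energy E = KE + m₀c² = 7950 + 939.6 = 8889.6 MeV.
(pc)² = E² − (m₀c²)² = (8889.6)² − (939.6)² = 7.814 × 10⁷ MeV², so pc = 8840 MeV.
λ = hc/(pc) = 1240 MeV·fm / 8840 MeV = 0.140 fm.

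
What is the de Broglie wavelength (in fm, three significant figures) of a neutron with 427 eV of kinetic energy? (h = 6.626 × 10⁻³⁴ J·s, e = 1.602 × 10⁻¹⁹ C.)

KE = 427 eV = 6.841 × 10⁻¹⁷ J.
p = √(2mKE) = √(2 × 1.675 × 10⁻²⁷ × 6.841 × 10⁻¹⁷) = 4.787 × 10⁻²² kg·m/s.
λ = h/p = 6.626 × 10⁻³⁴ / 4.787 × 10⁻²² = 1.38 × 10⁻¹² m = 1380 fm.

λ = 1380 fm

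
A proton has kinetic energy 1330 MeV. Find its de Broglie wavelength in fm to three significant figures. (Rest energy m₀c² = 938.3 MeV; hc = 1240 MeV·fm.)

Total energy E = KE + m₀c² = 1330 + 938.3 = 2268.3 MeV.
(pc)² = E² − (m₀c²)² = (2268.3)² − (938.3)² = 4.265 × 10⁶ MeV², so pc = 2065 MeV.
λ = hc/(pc) = 1240 MeV·fm / 2065 MeV = 0.600 fm.

λ = 0.600 fm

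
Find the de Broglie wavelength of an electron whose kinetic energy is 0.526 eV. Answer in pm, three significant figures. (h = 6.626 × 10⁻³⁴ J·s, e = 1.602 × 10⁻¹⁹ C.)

KE = 0.526 eV = 8.427 × 10⁻²⁰ J.
p = √(2mKE) = √(2 × 9.109 × 10⁻³¹ × 8.427 × 10⁻²⁰) = 3.918 × 10⁻²⁵ kg·m/s.
λ = h/p = 6.626 × 10⁻³⁴ / 3.918 × 10⁻²⁵ = 1.69 × 10⁻⁹ m = 1690 pm.

λ = 1690 pm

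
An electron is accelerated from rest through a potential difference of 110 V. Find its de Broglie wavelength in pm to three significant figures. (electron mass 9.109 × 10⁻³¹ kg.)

λ = 117 pm

KE = eV = 1.602 × 10⁻¹⁹ × 110.0 = 1.762 × 10⁻¹⁷ J.
p = √(2mKE) = √(2 × 9.109 × 10⁻³¹ × 1.762 × 10⁻¹⁷) = 5.666 × 10⁻²⁴ kg·m/s.
λ = h/p = 6.626 × 10⁻³⁴ / 5.666 × 10⁻²⁴ = 1.17 × 10⁻¹⁰ m = 117 pm.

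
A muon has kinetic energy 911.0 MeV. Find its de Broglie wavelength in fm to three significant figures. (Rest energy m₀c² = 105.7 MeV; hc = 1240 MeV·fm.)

λ = 1.23 fm

Total energy E = KE + m₀c² = 911.0 + 105.7 = 1016.7 MeV.
(pc)² = E² − (m₀c²)² = (1016.7)² − (105.7)² = 1.023 × 10⁶ MeV², so pc = 1011 MeV.
λ = hc/(pc) = 1240 MeV·fm / 1011 MeV = 1.23 fm.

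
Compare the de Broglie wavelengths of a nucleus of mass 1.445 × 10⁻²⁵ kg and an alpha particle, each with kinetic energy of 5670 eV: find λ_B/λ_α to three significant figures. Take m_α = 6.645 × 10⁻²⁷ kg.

λ_B/λ_α = 0.214

At fixed KE, p = √(2mKE) so λ = h/p ∝ 1/√m.
λ_B/λ_α = √(m_α/m_B) = √(6.645 × 10⁻²⁷/1.445 × 10⁻²⁵) = √(0.04599) = 0.214.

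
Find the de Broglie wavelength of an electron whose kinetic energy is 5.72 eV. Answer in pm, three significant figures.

λ = 513 pm

KE = 5.72 eV = 9.163 × 10⁻¹⁹ J.
p = √(2mKE) = √(2 × 9.109 × 10⁻³¹ × 9.163 × 10⁻¹⁹) = 1.292 × 10⁻²⁴ kg·m/s.
λ = h/p = 6.626 × 10⁻³⁴ / 1.292 × 10⁻²⁴ = 5.13 × 10⁻¹⁰ m = 513 pm.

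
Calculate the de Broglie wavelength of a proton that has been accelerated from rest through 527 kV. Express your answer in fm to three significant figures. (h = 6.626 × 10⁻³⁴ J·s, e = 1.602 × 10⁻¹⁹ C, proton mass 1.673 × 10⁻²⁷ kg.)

KE = eV = 1.602 × 10⁻¹⁹ × 5.270 × 10⁵ = 8.443 × 10⁻¹⁴ J.
p = √(2mKE) = √(2 × 1.673 × 10⁻²⁷ × 8.443 × 10⁻¹⁴) = 1.681 × 10⁻²⁰ kg·m/s.
λ = h/p = 6.626 × 10⁻³⁴ / 1.681 × 10⁻²⁰ = 3.94 × 10⁻¹⁴ m = 39.4 fm.

λ = 39.4 fm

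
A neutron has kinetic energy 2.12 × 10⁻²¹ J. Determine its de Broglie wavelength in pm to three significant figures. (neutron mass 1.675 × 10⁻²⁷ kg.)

p = √(2mKE) = √(2 × 1.675 × 10⁻²⁷ × 2.120 × 10⁻²¹) = 2.665 × 10⁻²⁴ kg·m/s.
λ = h/p = 6.626 × 10⁻³⁴ / 2.665 × 10⁻²⁴ = 2.49 × 10⁻¹⁰ m = 249 pm.

λ = 249 pm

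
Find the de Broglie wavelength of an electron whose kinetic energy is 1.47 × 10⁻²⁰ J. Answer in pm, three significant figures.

λ = 4050 pm

p = √(2mKE) = √(2 × 9.109 × 10⁻³¹ × 1.470 × 10⁻²⁰) = 1.636 × 10⁻²⁵ kg·m/s.
λ = h/p = 6.626 × 10⁻³⁴ / 1.636 × 10⁻²⁵ = 4.05 × 10⁻⁹ m = 4050 pm.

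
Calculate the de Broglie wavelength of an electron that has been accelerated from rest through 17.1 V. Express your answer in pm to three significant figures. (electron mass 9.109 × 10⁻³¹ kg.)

KE = eV = 1.602 × 10⁻¹⁹ × 17.10 = 2.739 × 10⁻¹⁸ J.
p = √(2mKE) = √(2 × 9.109 × 10⁻³¹ × 2.739 × 10⁻¹⁸) = 2.234 × 10⁻²⁴ kg·m/s.
λ = h/p = 6.626 × 10⁻³⁴ / 2.234 × 10⁻²⁴ = 2.97 × 10⁻¹⁰ m = 297 pm.

λ = 297 pm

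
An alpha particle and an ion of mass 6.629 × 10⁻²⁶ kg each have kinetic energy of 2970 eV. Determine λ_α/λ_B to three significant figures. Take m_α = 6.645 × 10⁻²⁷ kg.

λ_α/λ_B = 3.16

At fixed KE, p = √(2mKE) so λ = h/p ∝ 1/√m.
λ_α/λ_B = √(m_B/m_α) = √(6.629 × 10⁻²⁶/6.645 × 10⁻²⁷) = √(9.976) = 3.16.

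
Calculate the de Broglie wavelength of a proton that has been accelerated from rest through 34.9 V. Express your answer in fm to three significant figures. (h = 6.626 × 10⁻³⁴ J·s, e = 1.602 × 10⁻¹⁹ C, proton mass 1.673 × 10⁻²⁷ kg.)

λ = 4840 fm

KE = eV = 1.602 × 10⁻¹⁹ × 34.90 = 5.591 × 10⁻¹⁸ J.
p = √(2mKE) = √(2 × 1.673 × 10⁻²⁷ × 5.591 × 10⁻¹⁸) = 1.368 × 10⁻²² kg·m/s.
λ = h/p = 6.626 × 10⁻³⁴ / 1.368 × 10⁻²² = 4.84 × 10⁻¹² m = 4840 fm.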